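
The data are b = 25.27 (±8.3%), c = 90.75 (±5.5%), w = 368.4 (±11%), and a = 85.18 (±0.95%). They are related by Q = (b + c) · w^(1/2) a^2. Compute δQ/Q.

Let u = b + c = 116.0. δu = √(δb² + δc²) = √(4.40 + 24.9) = 5.41, so δu/u = 0.0467.
Q is then a monomial in u, w, a:
δQ/Q = √((δu/u)² + (½·δw/w)² + (2·δa/a)²) = √(0.00218 + 0.00303 + 0.000361) = 0.0746

0.0746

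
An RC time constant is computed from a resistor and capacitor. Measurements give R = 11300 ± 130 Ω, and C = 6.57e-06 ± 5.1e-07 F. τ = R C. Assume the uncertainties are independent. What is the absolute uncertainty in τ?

Products/powers → add relative errors in quadrature, weighted by exponent:
  (1·δR/R)² = (1×0.0115)² = 0.000132;  (1·δC/C)² = (1×0.0776)² = 0.00603
δτ/τ = √(0.00616) = 0.0785
τ = 0.0742 s, so δτ = 0.0785 × 0.0742 = 0.00583 s.

0.00583 s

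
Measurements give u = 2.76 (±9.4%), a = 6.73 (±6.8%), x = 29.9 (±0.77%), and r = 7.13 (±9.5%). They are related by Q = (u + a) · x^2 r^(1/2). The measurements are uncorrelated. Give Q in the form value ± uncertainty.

22700 ± 1690

Let w = u + a = 9.49. δw = √(δu² + δa²) = √(0.0673 + 0.209) = 0.526, so δw/w = 0.0554.
Q is then a monomial in w, x, r:
δQ/Q = √((δw/w)² + (2·δx/x)² + (½·δr/r)²) = √(0.00307 + 0.000237 + 0.00226) = 0.0746
Q = 22700, so δQ = 0.0746 × 22700 = 1690.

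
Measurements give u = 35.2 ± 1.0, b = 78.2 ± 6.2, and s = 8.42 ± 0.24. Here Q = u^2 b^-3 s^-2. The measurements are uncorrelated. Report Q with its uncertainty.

(3.65 ± 0.918) × 10^-5

Relative error in a monomial: (δQ/Q)² = Σ (nᵢ · δxᵢ/xᵢ)².
  (2·δu/u)² = (2×0.0284)² = 0.00323;  (-3·δb/b)² = (-3×0.0793)² = 0.0566;  (-2·δs/s)² = (-2×0.0285)² = 0.00325
δQ/Q = √(0.0631) = 0.251
Q = 3.65e-05, so δQ = 0.251 × 3.65e-05 = 9.18e-06.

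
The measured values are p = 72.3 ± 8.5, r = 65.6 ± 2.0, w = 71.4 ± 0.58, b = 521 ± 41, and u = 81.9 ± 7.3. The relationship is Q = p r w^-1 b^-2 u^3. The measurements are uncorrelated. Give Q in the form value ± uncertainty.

134 ± 44.8

For a monomial Q ∝ p, r, w^-1, b^-2, u^3, fractional errors add in quadrature:
  (1·δp/p)² = (1×0.118)² = 0.0138;  (1·δr/r)² = (1×0.0305)² = 0.000930;  (-1·δw/w)² = (-1×0.00812)² = 6.6e-05;  (-2·δb/b)² = (-2×0.0787)² = 0.0248;  (3·δu/u)² = (3×0.0891)² = 0.0715
δQ/Q = √(0.111) = 0.333
Q = 134, so δQ = 0.333 × 134 = 44.8.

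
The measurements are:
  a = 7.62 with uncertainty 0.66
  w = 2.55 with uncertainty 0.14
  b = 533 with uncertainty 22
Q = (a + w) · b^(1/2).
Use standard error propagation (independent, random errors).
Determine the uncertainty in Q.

16.3

Let u = a + w = 10.2. δu = √(δa² + δw²) = √(0.436 + 0.0196) = 0.675, so δu/u = 0.0663.
Q is then a monomial in u, b:
δQ/Q = √((δu/u)² + (½·δb/b)²) = √(0.00440 + 0.000426) = 0.0695
Q = 235, so δQ = 0.0695 × 235 = 16.3.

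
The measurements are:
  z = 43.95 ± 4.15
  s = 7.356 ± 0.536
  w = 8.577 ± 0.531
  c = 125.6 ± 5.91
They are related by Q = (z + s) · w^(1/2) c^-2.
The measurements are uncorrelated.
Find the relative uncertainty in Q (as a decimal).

0.128

Let u = z + s = 51.31. δu = √(δz² + δs²) = √(17.2 + 0.287) = 4.18, so δu/u = 0.0816.
Q is then a monomial in u, w, c:
δQ/Q = √((δu/u)² + (½·δw/w)² + (-2·δc/c)²) = √(0.00665 + 0.000958 + 0.00886) = 0.128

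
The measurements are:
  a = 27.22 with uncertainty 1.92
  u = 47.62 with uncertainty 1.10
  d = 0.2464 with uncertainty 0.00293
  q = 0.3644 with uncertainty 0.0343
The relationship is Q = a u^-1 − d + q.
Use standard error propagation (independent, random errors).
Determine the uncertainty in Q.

0.0546

Let p = a·u^-1 = 0.5716. δp/p = √((1·δa/a)² + (-1·δu/u)²) = √(0.00498 + 0.000534) = 0.0742, so δp = 0.0424.
Q = p − d + q: δQ = √(δp² + δd² + δq²) = √(0.00180 + 8.58e-06 + 0.00118) = 0.0546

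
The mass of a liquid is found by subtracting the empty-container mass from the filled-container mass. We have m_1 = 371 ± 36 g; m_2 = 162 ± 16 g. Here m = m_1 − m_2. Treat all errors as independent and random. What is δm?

Absolute uncertainties add in quadrature for a linear combination:
  (δm_1)² = 1300;  (δm_2)² = 256
δm = √(1550) = 39.4 g

39.4 g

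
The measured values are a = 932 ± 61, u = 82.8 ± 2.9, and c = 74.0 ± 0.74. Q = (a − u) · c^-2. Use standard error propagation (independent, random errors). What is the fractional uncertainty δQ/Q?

0.0746

Let w = a − u = 849. δw = √(δa² + δu²) = √(3720 + 8.41) = 61.1, so δw/w = 0.0719.
Q is then a monomial in w, c:
δQ/Q = √((δw/w)² + (-2·δc/c)²) = √(0.00517 + 0.000400) = 0.0746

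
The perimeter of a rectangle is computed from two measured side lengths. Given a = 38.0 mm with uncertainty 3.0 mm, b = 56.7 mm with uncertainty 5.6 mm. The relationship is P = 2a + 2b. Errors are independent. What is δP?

12.7 mm

Sums and differences: (δP)² = Σ (cᵢ δxᵢ)².
  (2·δa)² = 36.0;  (2·δb)² = 125
δP = √(161) = 12.7 mm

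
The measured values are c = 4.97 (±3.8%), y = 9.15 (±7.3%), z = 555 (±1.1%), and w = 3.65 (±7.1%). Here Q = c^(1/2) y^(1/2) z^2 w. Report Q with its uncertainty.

(7.58 ± 0.644) × 10^6

Q is a product of powers, so relative uncertainties combine in quadrature:
  (½·δc/c)² = (0.5×0.0380)² = 0.000361;  (½·δy/y)² = (0.5×0.0730)² = 0.00133;  (2·δz/z)² = (2×0.0110)² = 0.000484;  (1·δw/w)² = (1×0.0710)² = 0.00504
δQ/Q = √(0.00722) = 0.0850
Q = 7.58e+06, so δQ = 0.0850 × 7.58e+06 = 6.44e+05.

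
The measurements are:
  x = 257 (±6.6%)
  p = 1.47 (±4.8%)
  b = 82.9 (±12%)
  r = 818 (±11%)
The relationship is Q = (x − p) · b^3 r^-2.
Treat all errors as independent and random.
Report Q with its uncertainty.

218 ± 92.9

Let u = x − p = 256. δu = √(δx² + δp²) = √(288 + 0.00498) = 17.0, so δu/u = 0.0664.
Q is then a monomial in u, b, r:
δQ/Q = √((δu/u)² + (3·δb/b)² + (-2·δr/r)²) = √(0.00441 + 0.130 + 0.0484) = 0.427
Q = 218, so δQ = 0.427 × 218 = 92.9.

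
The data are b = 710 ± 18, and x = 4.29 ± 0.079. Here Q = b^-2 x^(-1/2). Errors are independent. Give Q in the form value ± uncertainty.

Relative error in a monomial: (δQ/Q)² = Σ (nᵢ · δxᵢ/xᵢ)².
  (-2·δb/b)² = (-2×0.0254)² = 0.00257;  (−½·δx/x)² = (-0.5×0.0184)² = 8.48e-05
δQ/Q = √(0.00266) = 0.0515
Q = 9.58e-07, so δQ = 0.0515 × 9.58e-07 = 4.94e-08.

(9.58 ± 0.494) × 10^-7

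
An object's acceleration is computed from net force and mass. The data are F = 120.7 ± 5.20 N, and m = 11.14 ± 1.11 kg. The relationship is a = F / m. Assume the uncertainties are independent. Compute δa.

1.18 m/s^2

Relative error in a monomial: (δa/a)² = Σ (nᵢ · δxᵢ/xᵢ)².
  (1·δF/F)² = (1×0.0431)² = 0.00186;  (-1·δm/m)² = (-1×0.0996)² = 0.00993
δa/a = √(0.0118) = 0.109
a = 10.83 m/s^2, so δa = 0.109 × 10.83 = 1.18 m/s^2.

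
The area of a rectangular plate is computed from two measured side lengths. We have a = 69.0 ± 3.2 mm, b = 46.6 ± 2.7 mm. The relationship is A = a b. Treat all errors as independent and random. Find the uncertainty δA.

Products/powers → add relative errors in quadrature, weighted by exponent:
  (1·δa/a)² = (1×0.0464)² = 0.00215;  (1·δb/b)² = (1×0.0579)² = 0.00336
δA/A = √(0.00551) = 0.0742
A = 3220 mm^2, so δA = 0.0742 × 3220 = 239 mm^2.

239 mm^2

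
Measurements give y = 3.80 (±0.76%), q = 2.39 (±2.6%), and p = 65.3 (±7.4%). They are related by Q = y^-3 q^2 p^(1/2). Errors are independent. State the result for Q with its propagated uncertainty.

0.841 ± 0.0570

Products/powers → add relative errors in quadrature, weighted by exponent:
  (-3·δy/y)² = (-3×0.00760)² = 0.000520;  (2·δq/q)² = (2×0.0260)² = 0.00270;  (½·δp/p)² = (0.5×0.0740)² = 0.00137
δQ/Q = √(0.00459) = 0.0678
Q = 0.841, so δQ = 0.0678 × 0.841 = 0.0570.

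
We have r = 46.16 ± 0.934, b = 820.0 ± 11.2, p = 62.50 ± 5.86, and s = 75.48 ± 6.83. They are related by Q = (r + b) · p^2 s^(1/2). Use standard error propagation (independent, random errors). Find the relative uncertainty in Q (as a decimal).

0.193

Let u = r + b = 866.2. δu = √(δr² + δb²) = √(0.872 + 125) = 11.2, so δu/u = 0.0130.
Q is then a monomial in u, p, s:
δQ/Q = √((δu/u)² + (2·δp/p)² + (½·δs/s)²) = √(0.000168 + 0.0352 + 0.00205) = 0.193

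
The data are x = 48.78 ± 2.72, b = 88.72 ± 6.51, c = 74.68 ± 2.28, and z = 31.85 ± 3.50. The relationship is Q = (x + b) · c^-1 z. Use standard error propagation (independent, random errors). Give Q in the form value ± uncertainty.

Let u = x + b = 137.5. δu = √(δx² + δb²) = √(7.40 + 42.4) = 7.06, so δu/u = 0.0513.
Q is then a monomial in u, c, z:
δQ/Q = √((δu/u)² + (-1·δc/c)² + (1·δz/z)²) = √(0.00263 + 0.000932 + 0.0121) = 0.125
Q = 58.64, so δQ = 0.125 × 58.64 = 7.33.

58.64 ± 7.33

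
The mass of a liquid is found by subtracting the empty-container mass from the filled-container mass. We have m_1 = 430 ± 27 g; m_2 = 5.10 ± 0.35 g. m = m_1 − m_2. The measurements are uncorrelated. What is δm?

Each term contributes (cᵢ δxᵢ)² to (δm)²:
  (δm_1)² = 729;  (δm_2)² = 0.122
δm = √(729) = 27.0 g

27.0 g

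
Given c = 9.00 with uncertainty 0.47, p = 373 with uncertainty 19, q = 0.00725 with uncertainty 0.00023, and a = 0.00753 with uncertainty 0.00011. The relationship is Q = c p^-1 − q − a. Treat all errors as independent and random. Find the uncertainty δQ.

0.00178

Let w = c·p^-1 = 0.0241. δw/w = √((1·δc/c)² + (-1·δp/p)²) = √(0.00273 + 0.00259) = 0.0730, so δw = 0.00176.
Q = w − q − a: δQ = √(δw² + δq² + δa²) = √(3.1e-06 + 5.29e-08 + 1.21e-08) = 0.00178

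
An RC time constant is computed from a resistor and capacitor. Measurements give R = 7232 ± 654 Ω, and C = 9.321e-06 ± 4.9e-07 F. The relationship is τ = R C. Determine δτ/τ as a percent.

Products/powers → add relative errors in quadrature, weighted by exponent:
  (1·δR/R)² = (1×0.0904)² = 0.00818;  (1·δC/C)² = (1×0.0526)² = 0.00276
δτ/τ = √(0.0109) = 0.105

10.5%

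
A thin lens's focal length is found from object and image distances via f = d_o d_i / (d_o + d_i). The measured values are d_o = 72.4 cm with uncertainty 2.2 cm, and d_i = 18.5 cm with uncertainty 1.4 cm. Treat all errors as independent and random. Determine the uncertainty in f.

0.893 cm

∂f/∂d_o = (d_i/(d_o+d_i))² = 0.0414;  ∂f/∂d_i = (d_o/(d_o+d_i))² = 0.634
δf = √((∂f/∂d_o · δd_o)² + (∂f/∂d_i · δd_i)²) = √(0.00830 + 0.789) = 0.893 cm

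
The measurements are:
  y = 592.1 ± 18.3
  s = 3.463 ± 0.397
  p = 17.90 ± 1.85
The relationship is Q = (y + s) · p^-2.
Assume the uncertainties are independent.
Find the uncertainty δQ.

Let u = y + s = 595.6. δu = √(δy² + δs²) = √(335 + 0.158) = 18.3, so δu/u = 0.0307.
Q is then a monomial in u, p:
δQ/Q = √((δu/u)² + (-2·δp/p)²) = √(0.000945 + 0.0427) = 0.209
Q = 1.859, so δQ = 0.209 × 1.859 = 0.388.

0.388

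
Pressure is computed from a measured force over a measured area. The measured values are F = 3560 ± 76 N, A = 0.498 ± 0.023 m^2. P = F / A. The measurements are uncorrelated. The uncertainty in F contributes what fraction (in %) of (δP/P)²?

(δP/P)² = (1·δF/F)² + (-1·δA/A)²
  F term: (1×0.0213)² = 0.000456
  A term: (-1×0.0462)² = 0.00213
Total = 0.00259. Share from F = 0.000456/0.00259 = 0.176.

17.6%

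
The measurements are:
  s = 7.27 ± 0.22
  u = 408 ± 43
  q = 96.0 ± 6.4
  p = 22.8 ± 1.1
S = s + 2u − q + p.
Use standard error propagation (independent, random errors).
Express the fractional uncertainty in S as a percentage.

Each term contributes (cᵢ δxᵢ)² to (δS)²:
  (δs)² = 0.0484;  (2·δu)² = 7400;  (δq)² = 41.0;  (δp)² = 1.21
δS = √(7440) = 86.2
S = 750, so δS/S = 86.2/750 = 0.115.

11.5%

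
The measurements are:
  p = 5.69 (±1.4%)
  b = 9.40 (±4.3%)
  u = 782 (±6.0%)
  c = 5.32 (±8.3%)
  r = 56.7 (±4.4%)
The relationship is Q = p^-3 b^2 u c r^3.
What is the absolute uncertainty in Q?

7e+07

Products/powers → add relative errors in quadrature, weighted by exponent:
  (-3·δp/p)² = (-3×0.0140)² = 0.00176;  (2·δb/b)² = (2×0.0430)² = 0.00740;  (1·δu/u)² = (1×0.0600)² = 0.00360;  (1·δc/c)² = (1×0.0830)² = 0.00689;  (3·δr/r)² = (3×0.0440)² = 0.0174
δQ/Q = √(0.0371) = 0.193
Q = 3.64e+08, so δQ = 0.193 × 3.64e+08 = 7e+07.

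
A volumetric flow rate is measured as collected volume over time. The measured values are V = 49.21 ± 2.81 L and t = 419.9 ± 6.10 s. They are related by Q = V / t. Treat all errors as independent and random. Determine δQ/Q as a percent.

5.89%

Products/powers → add relative errors in quadrature, weighted by exponent:
  (1·δV/V)² = (1×0.0571)² = 0.00326;  (-1·δt/t)² = (-1×0.0145)² = 0.000211
δQ/Q = √(0.00347) = 0.0589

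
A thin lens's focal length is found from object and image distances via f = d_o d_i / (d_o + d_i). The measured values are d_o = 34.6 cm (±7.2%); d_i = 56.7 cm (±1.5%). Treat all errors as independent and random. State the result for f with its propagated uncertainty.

∂f/∂d_o = (d_i/(d_o+d_i))² = 0.386;  ∂f/∂d_i = (d_o/(d_o+d_i))² = 0.144
δf = √((∂f/∂d_o · δd_o)² + (∂f/∂d_i · δd_i)²) = √(0.923 + 0.0149) = 0.969 cm
f = 21.5 cm.

21.5 ± 0.969 cm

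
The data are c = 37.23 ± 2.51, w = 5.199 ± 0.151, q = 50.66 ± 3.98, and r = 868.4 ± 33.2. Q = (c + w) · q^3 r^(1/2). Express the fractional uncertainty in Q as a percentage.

Let u = c + w = 42.43. δu = √(δc² + δw²) = √(6.30 + 0.0228) = 2.51, so δu/u = 0.0593.
Q is then a monomial in u, q, r:
δQ/Q = √((δu/u)² + (3·δq/q)² + (½·δr/r)²) = √(0.00351 + 0.0555 + 0.000365) = 0.244

24.4%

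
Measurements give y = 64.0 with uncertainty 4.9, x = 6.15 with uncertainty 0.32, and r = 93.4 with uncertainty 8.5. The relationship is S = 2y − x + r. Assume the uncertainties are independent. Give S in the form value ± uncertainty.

215 ± 13.0

Sums and differences: (δS)² = Σ (cᵢ δxᵢ)².
  (2·δy)² = 96.0;  (δx)² = 0.102;  (δr)² = 72.2
δS = √(168) = 13.0
S = 215.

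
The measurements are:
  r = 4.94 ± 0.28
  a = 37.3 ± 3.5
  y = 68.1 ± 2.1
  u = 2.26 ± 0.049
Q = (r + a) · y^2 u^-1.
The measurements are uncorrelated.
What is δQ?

9170

Let w = r + a = 42.2. δw = √(δr² + δa²) = √(0.0784 + 12.2) = 3.51, so δw/w = 0.0831.
Q is then a monomial in w, y, u:
δQ/Q = √((δw/w)² + (2·δy/y)² + (-1·δu/u)²) = √(0.00691 + 0.00380 + 0.000470) = 0.106
Q = 86700, so δQ = 0.106 × 86700 = 9170.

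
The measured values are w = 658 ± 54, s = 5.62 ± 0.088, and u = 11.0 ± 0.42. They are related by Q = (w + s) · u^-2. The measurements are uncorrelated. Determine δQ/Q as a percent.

Let h = w + s = 664. δh = √(δw² + δs²) = √(2920 + 0.00774) = 54.0, so δh/h = 0.0814.
Q is then a monomial in h, u:
δQ/Q = √((δh/h)² + (-2·δu/u)²) = √(0.00662 + 0.00583) = 0.112

11.2%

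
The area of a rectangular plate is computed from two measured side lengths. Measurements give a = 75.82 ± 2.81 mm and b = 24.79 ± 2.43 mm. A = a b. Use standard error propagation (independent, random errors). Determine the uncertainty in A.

Each factor contributes (exponent × relative error)² to (δA/A)²:
  (1·δa/a)² = (1×0.0371)² = 0.00137;  (1·δb/b)² = (1×0.0980)² = 0.00961
δA/A = √(0.0110) = 0.105
A = 1880 mm^2, so δA = 0.105 × 1880 = 197 mm^2.

197 mm^2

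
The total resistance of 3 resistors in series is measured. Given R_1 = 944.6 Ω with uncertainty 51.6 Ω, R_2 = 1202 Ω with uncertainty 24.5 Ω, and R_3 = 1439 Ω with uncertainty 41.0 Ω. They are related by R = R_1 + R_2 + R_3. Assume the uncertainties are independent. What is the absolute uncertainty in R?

70.3 Ω

For a sum/difference, combine absolute errors in quadrature:
  (δR_1)² = 2660;  (δR_2)² = 600;  (δR_3)² = 1680
δR = √(4940) = 70.3 Ω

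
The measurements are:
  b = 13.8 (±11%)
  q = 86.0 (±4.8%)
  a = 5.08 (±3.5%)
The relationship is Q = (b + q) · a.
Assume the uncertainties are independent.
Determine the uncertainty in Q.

28.5

Let u = b + q = 99.8. δu = √(δb² + δq²) = √(2.30 + 17.0) = 4.40, so δu/u = 0.0441.
Q is then a monomial in u, a:
δQ/Q = √((δu/u)² + (1·δa/a)²) = √(0.00194 + 0.00123) = 0.0563
Q = 507, so δQ = 0.0563 × 507 = 28.5.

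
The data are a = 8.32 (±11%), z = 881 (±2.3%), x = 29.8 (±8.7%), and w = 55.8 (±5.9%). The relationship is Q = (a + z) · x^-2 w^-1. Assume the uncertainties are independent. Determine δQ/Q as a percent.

Let u = a + z = 889. δu = √(δa² + δz²) = √(0.838 + 411) = 20.3, so δu/u = 0.0228.
Q is then a monomial in u, x, w:
δQ/Q = √((δu/u)² + (-2·δx/x)² + (-1·δw/w)²) = √(0.000520 + 0.0303 + 0.00348) = 0.185

18.5%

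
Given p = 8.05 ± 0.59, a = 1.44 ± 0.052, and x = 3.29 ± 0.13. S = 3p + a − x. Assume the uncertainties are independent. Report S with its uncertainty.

Each term contributes (cᵢ δxᵢ)² to (δS)²:
  (3·δp)² = 3.13;  (δa)² = 0.00270;  (δx)² = 0.0169
δS = √(3.15) = 1.78
S = 22.3.

22.3 ± 1.78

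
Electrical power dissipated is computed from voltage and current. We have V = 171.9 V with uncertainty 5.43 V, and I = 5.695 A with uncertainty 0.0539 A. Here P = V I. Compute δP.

32.3 W

For a monomial P ∝ V, I, fractional errors add in quadrature:
  (1·δV/V)² = (1×0.0316)² = 0.000998;  (1·δI/I)² = (1×0.00946)² = 8.96e-05
δP/P = √(0.00109) = 0.0330
P = 979.0 W, so δP = 0.0330 × 979.0 = 32.3 W.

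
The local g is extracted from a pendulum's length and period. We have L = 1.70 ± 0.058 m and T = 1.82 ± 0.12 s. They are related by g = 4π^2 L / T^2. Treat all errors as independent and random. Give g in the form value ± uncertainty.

20.3 ± 2.76 m/s^2

g is a product of powers, so relative uncertainties combine in quadrature:
  (1·δL/L)² = (1×0.0341)² = 0.00116;  (-2·δT/T)² = (-2×0.0659)² = 0.0174
δg/g = √(0.0186) = 0.136
g = 20.3 m/s^2, so δg = 0.136 × 20.3 = 2.76 m/s^2.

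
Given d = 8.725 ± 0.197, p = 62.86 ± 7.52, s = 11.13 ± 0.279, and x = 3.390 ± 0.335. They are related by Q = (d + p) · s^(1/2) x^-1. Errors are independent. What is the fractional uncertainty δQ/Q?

0.145

Let u = d + p = 71.58. δu = √(δd² + δp²) = √(0.0388 + 56.6) = 7.52, so δu/u = 0.105.
Q is then a monomial in u, s, x:
δQ/Q = √((δu/u)² + (½·δs/s)² + (-1·δx/x)²) = √(0.0110 + 0.000157 + 0.00977) = 0.145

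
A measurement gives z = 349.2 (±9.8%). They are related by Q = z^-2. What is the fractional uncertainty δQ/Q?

0.196

Q ∝ z^-2, so δQ/Q = |-2| · δz/z = 2 × 0.0980 = 0.196.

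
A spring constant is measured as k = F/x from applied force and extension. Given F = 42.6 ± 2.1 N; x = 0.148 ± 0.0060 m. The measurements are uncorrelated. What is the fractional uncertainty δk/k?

Since k is a product/quotient, work with relative uncertainties:
  (1·δF/F)² = (1×0.0493)² = 0.00243;  (-1·δx/x)² = (-1×0.0405)² = 0.00164
δk/k = √(0.00407) = 0.0638

0.0638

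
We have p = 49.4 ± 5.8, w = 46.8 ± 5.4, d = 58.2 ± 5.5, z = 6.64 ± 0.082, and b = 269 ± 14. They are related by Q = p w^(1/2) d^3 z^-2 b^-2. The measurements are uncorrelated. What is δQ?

6.89

Q is a product of powers, so relative uncertainties combine in quadrature:
  (1·δp/p)² = (1×0.117)² = 0.0138;  (½·δw/w)² = (0.5×0.115)² = 0.00333;  (3·δd/d)² = (3×0.0945)² = 0.0804;  (-2·δz/z)² = (-2×0.0123)² = 0.000610;  (-2·δb/b)² = (-2×0.0520)² = 0.0108
δQ/Q = √(0.109) = 0.330
Q = 20.9, so δQ = 0.330 × 20.9 = 6.89.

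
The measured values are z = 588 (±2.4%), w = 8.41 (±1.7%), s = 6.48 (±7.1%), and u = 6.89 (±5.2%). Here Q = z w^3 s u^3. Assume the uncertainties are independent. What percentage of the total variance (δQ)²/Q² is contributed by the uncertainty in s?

(δQ/Q)² = (1·δz/z)² + (3·δw/w)² + (1·δs/s)² + (3·δu/u)²
  z term: (1×0.0240)² = 0.000576
  w term: (3×0.0170)² = 0.00260
  s term: (1×0.0710)² = 0.00504
  u term: (3×0.0520)² = 0.0243
Total = 0.0326. Share from s = 0.00504/0.0326 = 0.155.

15.5%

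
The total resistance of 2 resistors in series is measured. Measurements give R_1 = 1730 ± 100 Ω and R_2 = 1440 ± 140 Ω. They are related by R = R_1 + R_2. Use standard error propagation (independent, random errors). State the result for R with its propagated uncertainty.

3170 ± 172 Ω

Sums and differences: (δR)² = Σ (cᵢ δxᵢ)².
  (δR_1)² = 10000;  (δR_2)² = 19600
δR = √(29600) = 172 Ω
R = 3170 Ω.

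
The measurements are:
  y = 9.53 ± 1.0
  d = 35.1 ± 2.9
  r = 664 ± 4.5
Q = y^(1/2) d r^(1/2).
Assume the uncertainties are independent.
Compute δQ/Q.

0.0979

Relative error in a monomial: (δQ/Q)² = Σ (nᵢ · δxᵢ/xᵢ)².
  (½·δy/y)² = (0.5×0.105)² = 0.00275;  (1·δd/d)² = (1×0.0826)² = 0.00683;  (½·δr/r)² = (0.5×0.00678)² = 1.15e-05
δQ/Q = √(0.00959) = 0.0979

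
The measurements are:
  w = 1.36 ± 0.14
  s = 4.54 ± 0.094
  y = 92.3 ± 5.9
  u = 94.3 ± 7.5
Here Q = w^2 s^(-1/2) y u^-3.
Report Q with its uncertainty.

(9.55 ± 3.07) × 10^-5

Since Q is a product/quotient, work with relative uncertainties:
  (2·δw/w)² = (2×0.103)² = 0.0424;  (−½·δs/s)² = (-0.5×0.0207)² = 0.000107;  (1·δy/y)² = (1×0.0639)² = 0.00409;  (-3·δu/u)² = (-3×0.0795)² = 0.0569
δQ/Q = √(0.104) = 0.322
Q = 9.55e-05, so δQ = 0.322 × 9.55e-05 = 3.07e-05.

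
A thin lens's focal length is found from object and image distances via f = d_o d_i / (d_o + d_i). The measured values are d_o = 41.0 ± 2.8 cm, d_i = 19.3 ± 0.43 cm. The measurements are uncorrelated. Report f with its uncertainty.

13.1 ± 0.349 cm

∂f/∂d_o = (d_i/(d_o+d_i))² = 0.102;  ∂f/∂d_i = (d_o/(d_o+d_i))² = 0.462
δf = √((∂f/∂d_o · δd_o)² + (∂f/∂d_i · δd_i)²) = √(0.0823 + 0.0395) = 0.349 cm
f = 13.1 cm.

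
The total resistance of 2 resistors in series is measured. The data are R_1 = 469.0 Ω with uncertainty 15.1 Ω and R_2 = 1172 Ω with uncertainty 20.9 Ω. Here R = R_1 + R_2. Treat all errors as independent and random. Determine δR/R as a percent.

1.57%

Each term contributes (cᵢ δxᵢ)² to (δR)²:
  (δR_1)² = 228;  (δR_2)² = 437
δR = √(665) = 25.8 Ω
R = 1641 Ω, so δR/R = 25.8/1641 = 0.0157.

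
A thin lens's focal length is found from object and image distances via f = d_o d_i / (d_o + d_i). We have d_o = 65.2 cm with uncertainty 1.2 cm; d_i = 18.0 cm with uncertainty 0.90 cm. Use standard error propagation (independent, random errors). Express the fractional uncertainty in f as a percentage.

3.94%

∂f/∂d_o = (d_i/(d_o+d_i))² = 0.0468;  ∂f/∂d_i = (d_o/(d_o+d_i))² = 0.614
δf = √((∂f/∂d_o · δd_o)² + (∂f/∂d_i · δd_i)²) = √(0.00315 + 0.305) = 0.556 cm
f = 14.1 cm, so δf/f = 0.556/14.1 = 0.0394.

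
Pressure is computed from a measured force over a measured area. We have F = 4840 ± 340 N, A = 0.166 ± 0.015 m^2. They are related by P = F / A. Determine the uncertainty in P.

3340 Pa

P is a product of powers, so relative uncertainties combine in quadrature:
  (1·δF/F)² = (1×0.0702)² = 0.00493;  (-1·δA/A)² = (-1×0.0904)² = 0.00817
δP/P = √(0.0131) = 0.114
P = 29200 Pa, so δP = 0.114 × 29200 = 3340 Pa.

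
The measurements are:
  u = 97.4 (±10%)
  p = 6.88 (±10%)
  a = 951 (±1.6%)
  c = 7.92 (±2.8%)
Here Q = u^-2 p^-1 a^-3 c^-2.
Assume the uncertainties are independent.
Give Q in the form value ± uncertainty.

Since Q is a product/quotient, work with relative uncertainties:
  (-2·δu/u)² = (-2×0.100)² = 0.0400;  (-1·δp/p)² = (-1×0.100)² = 0.0100;  (-3·δa/a)² = (-3×0.0160)² = 0.00230;  (-2·δc/c)² = (-2×0.0280)² = 0.00314
δQ/Q = √(0.0554) = 0.235
Q = 2.84e-16, so δQ = 0.235 × 2.84e-16 = 6.69e-17.

(2.84 ± 0.669) × 10^-16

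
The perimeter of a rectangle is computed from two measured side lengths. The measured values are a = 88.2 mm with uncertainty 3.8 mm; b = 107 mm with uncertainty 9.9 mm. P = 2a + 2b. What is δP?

Absolute uncertainties add in quadrature for a linear combination:
  (2·δa)² = 57.8;  (2·δb)² = 392
δP = √(450) = 21.2 mm

21.2 mm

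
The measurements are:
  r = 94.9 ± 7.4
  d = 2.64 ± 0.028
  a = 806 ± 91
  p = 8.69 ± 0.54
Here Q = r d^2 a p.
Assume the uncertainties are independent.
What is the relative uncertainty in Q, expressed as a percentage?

15.2%

Relative error in a monomial: (δQ/Q)² = Σ (nᵢ · δxᵢ/xᵢ)².
  (1·δr/r)² = (1×0.0780)² = 0.00608;  (2·δd/d)² = (2×0.0106)² = 0.000450;  (1·δa/a)² = (1×0.113)² = 0.0127;  (1·δp/p)² = (1×0.0621)² = 0.00386
δQ/Q = √(0.0231) = 0.152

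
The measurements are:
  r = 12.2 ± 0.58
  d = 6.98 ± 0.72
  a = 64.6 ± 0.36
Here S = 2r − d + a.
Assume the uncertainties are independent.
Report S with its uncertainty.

82.0 ± 1.41

Sums and differences: (δS)² = Σ (cᵢ δxᵢ)².
  (2·δr)² = 1.35;  (δd)² = 0.518;  (δa)² = 0.130
δS = √(1.99) = 1.41
S = 82.0.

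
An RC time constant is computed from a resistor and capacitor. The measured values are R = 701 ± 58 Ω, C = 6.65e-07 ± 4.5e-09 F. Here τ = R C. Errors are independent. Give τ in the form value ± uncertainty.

Relative error in a monomial: (δτ/τ)² = Σ (nᵢ · δxᵢ/xᵢ)².
  (1·δR/R)² = (1×0.0827)² = 0.00685;  (1·δC/C)² = (1×0.00677)² = 4.58e-05
δτ/τ = √(0.00689) = 0.0830
τ = 0.000466 s, so δτ = 0.0830 × 0.000466 = 3.87e-05 s.

(4.66 ± 0.387) × 10^-4 s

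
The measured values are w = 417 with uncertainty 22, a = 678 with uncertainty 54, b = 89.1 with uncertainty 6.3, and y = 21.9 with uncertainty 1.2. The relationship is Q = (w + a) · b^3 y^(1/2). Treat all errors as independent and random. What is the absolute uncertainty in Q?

Let u = w + a = 1100. δu = √(δw² + δa²) = √(484 + 2920) = 58.3, so δu/u = 0.0533.
Q is then a monomial in u, b, y:
δQ/Q = √((δu/u)² + (3·δb/b)² + (½·δy/y)²) = √(0.00284 + 0.0450 + 0.000751) = 0.220
Q = 3.62e+09, so δQ = 0.220 × 3.62e+09 = 7.99e+08.

7.99e+08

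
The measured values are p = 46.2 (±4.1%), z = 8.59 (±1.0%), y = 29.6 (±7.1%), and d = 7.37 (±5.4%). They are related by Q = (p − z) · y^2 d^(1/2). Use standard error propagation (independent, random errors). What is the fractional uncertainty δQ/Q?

Let u = p − z = 37.6. δu = √(δp² + δz²) = √(3.59 + 0.00738) = 1.90, so δu/u = 0.0504.
Q is then a monomial in u, y, d:
δQ/Q = √((δu/u)² + (2·δy/y)² + (½·δd/d)²) = √(0.00254 + 0.0202 + 0.000729) = 0.153

0.153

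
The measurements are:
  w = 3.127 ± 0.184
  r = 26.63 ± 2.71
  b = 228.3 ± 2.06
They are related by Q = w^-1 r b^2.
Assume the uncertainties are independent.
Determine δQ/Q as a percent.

For a monomial Q ∝ w^-1, r, b^2, fractional errors add in quadrature:
  (-1·δw/w)² = (-1×0.0588)² = 0.00346;  (1·δr/r)² = (1×0.102)² = 0.0104;  (2·δb/b)² = (2×0.00902)² = 0.000326
δQ/Q = √(0.0141) = 0.119

11.9%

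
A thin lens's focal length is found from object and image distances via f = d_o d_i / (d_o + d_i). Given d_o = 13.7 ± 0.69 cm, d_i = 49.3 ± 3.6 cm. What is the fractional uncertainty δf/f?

0.0425

∂f/∂d_o = (d_i/(d_o+d_i))² = 0.612;  ∂f/∂d_i = (d_o/(d_o+d_i))² = 0.0473
δf = √((∂f/∂d_o · δd_o)² + (∂f/∂d_i · δd_i)²) = √(0.179 + 0.0290) = 0.456 cm
f = 10.7 cm, so δf/f = 0.456/10.7 = 0.0425.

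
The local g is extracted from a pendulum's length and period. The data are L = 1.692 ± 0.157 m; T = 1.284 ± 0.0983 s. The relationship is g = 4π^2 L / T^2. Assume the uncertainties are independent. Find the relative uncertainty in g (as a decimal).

g is a product of powers, so relative uncertainties combine in quadrature:
  (1·δL/L)² = (1×0.0928)² = 0.00861;  (-2·δT/T)² = (-2×0.0766)² = 0.0234
δg/g = √(0.0321) = 0.179

0.179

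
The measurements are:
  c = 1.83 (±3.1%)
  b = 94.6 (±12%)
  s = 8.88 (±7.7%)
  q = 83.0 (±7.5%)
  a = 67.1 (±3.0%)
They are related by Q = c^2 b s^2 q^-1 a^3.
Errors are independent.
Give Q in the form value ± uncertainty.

Relative error in a monomial: (δQ/Q)² = Σ (nᵢ · δxᵢ/xᵢ)².
  (2·δc/c)² = (2×0.0310)² = 0.00384;  (1·δb/b)² = (1×0.120)² = 0.0144;  (2·δs/s)² = (2×0.0770)² = 0.0237;  (-1·δq/q)² = (-1×0.0750)² = 0.00562;  (3·δa/a)² = (3×0.0300)² = 0.00810
δQ/Q = √(0.0557) = 0.236
Q = 9.09e+07, so δQ = 0.236 × 9.09e+07 = 2.15e+07.

(9.09 ± 2.15) × 10^7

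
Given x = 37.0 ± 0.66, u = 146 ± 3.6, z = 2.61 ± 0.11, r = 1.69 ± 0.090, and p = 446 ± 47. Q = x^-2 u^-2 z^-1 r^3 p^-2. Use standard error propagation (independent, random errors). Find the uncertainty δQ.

For a monomial Q ∝ x^-2, u^-2, z^-1, r^3, p^-2, fractional errors add in quadrature:
  (-2·δx/x)² = (-2×0.0178)² = 0.00127;  (-2·δu/u)² = (-2×0.0247)² = 0.00243;  (-1·δz/z)² = (-1×0.0421)² = 0.00178;  (3·δr/r)² = (3×0.0533)² = 0.0255;  (-2·δp/p)² = (-2×0.105)² = 0.0444
δQ/Q = √(0.0754) = 0.275
Q = 3.19e-13, so δQ = 0.275 × 3.19e-13 = 8.75e-14.

8.75e-14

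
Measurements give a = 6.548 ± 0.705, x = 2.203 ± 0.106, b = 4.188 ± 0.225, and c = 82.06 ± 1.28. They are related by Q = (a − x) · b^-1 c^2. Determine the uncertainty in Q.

Let u = a − x = 4.345. δu = √(δa² + δx²) = √(0.497 + 0.0112) = 0.713, so δu/u = 0.164.
Q is then a monomial in u, b, c:
δQ/Q = √((δu/u)² + (-1·δb/b)² + (2·δc/c)²) = √(0.0269 + 0.00289 + 0.000973) = 0.175
Q = 6986, so δQ = 0.175 × 6986 = 1230.

1230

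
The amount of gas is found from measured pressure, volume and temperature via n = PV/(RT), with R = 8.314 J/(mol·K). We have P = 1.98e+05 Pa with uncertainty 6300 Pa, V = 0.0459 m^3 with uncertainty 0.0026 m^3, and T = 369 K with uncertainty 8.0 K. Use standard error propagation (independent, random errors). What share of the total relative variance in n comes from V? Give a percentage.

68.4%

(δn/n)² = (1·δP/P)² + (1·δV/V)² + (-1·δT/T)²
  P term: (1×0.0318)² = 0.00101
  V term: (1×0.0566)² = 0.00321
  T term: (-1×0.0217)² = 0.000470
Total = 0.00469. Share from V = 0.00321/0.00469 = 0.684.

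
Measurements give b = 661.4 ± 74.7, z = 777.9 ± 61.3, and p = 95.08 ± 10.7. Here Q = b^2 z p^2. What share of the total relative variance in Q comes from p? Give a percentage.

(δQ/Q)² = (2·δb/b)² + (1·δz/z)² + (2·δp/p)²
  b term: (2×0.113)² = 0.0510
  z term: (1×0.0788)² = 0.00621
  p term: (2×0.113)² = 0.0507
Total = 0.108. Share from p = 0.0507/0.108 = 0.470.

47.0%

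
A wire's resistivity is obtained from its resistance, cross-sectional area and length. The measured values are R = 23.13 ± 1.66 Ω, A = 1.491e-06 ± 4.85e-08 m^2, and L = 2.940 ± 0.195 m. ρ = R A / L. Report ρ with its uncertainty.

For a monomial ρ ∝ R, A, L^-1, fractional errors add in quadrature:
  (1·δR/R)² = (1×0.0718)² = 0.00515;  (1·δA/A)² = (1×0.0325)² = 0.00106;  (-1·δL/L)² = (-1×0.0663)² = 0.00440
δρ/ρ = √(0.0106) = 0.103
ρ = 1.173e-05 Ω·m, so δρ = 0.103 × 1.173e-05 = 1.21e-06 Ω·m.

(1.173 ± 0.121) × 10^-5 Ω·m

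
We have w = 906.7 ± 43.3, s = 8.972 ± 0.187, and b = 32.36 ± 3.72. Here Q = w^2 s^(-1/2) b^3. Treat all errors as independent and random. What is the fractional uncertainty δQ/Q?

Each factor contributes (exponent × relative error)² to (δQ/Q)²:
  (2·δw/w)² = (2×0.0478)² = 0.00912;  (−½·δs/s)² = (-0.5×0.0208)² = 0.000109;  (3·δb/b)² = (3×0.115)² = 0.119
δQ/Q = √(0.128) = 0.358

0.358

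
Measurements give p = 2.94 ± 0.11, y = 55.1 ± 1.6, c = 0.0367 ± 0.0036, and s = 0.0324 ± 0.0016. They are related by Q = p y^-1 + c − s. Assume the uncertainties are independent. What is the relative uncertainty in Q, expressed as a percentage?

8.12%

Let w = p·y^-1 = 0.0534. δw/w = √((1·δp/p)² + (-1·δy/y)²) = √(0.00140 + 0.000843) = 0.0474, so δw = 0.00253.
Q = w + c − s: δQ = √(δw² + δc² + δs²) = √(6.39e-06 + 1.3e-05 + 2.56e-06) = 0.00468
Q = 0.0577, so δQ/Q = 0.00468/0.0577 = 0.0812.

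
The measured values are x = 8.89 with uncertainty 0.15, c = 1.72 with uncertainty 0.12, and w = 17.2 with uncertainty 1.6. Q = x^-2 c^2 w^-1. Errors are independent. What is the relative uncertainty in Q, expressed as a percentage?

Relative error in a monomial: (δQ/Q)² = Σ (nᵢ · δxᵢ/xᵢ)².
  (-2·δx/x)² = (-2×0.0169)² = 0.00114;  (2·δc/c)² = (2×0.0698)² = 0.0195;  (-1·δw/w)² = (-1×0.0930)² = 0.00865
δQ/Q = √(0.0293) = 0.171

17.1%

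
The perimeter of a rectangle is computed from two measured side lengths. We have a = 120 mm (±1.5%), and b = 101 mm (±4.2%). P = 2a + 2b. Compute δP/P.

0.0209

P is a linear combination, so absolute uncertainties add in quadrature:
  (2·δa)² = 13.0;  (2·δb)² = 72.0
δP = √(84.9) = 9.22 mm
P = 442 mm, so δP/P = 9.22/442 = 0.0209.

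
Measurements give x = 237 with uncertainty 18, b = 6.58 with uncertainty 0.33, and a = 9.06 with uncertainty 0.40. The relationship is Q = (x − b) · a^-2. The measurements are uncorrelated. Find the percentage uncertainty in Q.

11.8%

Let u = x − b = 230. δu = √(δx² + δb²) = √(324 + 0.109) = 18.0, so δu/u = 0.0781.
Q is then a monomial in u, a:
δQ/Q = √((δu/u)² + (-2·δa/a)²) = √(0.00610 + 0.00780) = 0.118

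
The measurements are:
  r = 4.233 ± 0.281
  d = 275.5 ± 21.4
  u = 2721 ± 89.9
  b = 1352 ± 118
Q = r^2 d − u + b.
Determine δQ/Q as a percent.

Let p = r^2·d = 4936. δp/p = √((2·δr/r)² + (1·δd/d)²) = √(0.0176 + 0.00603) = 0.154, so δp = 759.
Q = p − u + b: δQ = √(δp² + δu² + δb²) = √(5.77e+05 + 8080 + 13900) = 774
Q = 3567, so δQ/Q = 774/3567 = 0.217.

21.7%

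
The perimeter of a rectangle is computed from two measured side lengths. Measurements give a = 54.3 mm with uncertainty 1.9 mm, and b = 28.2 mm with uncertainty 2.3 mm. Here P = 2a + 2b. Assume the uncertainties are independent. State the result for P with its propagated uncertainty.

165 ± 5.97 mm

P is a linear combination, so absolute uncertainties add in quadrature:
  (2·δa)² = 14.4;  (2·δb)² = 21.2
δP = √(35.6) = 5.97 mm
P = 165 mm.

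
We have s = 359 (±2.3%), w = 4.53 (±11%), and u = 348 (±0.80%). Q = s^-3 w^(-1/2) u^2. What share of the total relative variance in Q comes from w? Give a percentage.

37.6%

(δQ/Q)² = (-3·δs/s)² + (−½·δw/w)² + (2·δu/u)²
  s term: (-3×0.0230)² = 0.00476
  w term: (-0.5×0.110)² = 0.00302
  u term: (2×0.00800)² = 0.000256
Total = 0.00804. Share from w = 0.00302/0.00804 = 0.376.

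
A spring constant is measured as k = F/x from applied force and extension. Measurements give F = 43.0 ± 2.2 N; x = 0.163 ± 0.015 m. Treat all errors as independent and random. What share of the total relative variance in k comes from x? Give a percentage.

(δk/k)² = (1·δF/F)² + (-1·δx/x)²
  F term: (1×0.0512)² = 0.00262
  x term: (-1×0.0920)² = 0.00847
Total = 0.0111. Share from x = 0.00847/0.0111 = 0.764.

76.4%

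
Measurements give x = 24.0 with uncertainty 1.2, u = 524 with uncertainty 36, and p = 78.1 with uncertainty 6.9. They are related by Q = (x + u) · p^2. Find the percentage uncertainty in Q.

18.9%

Let w = x + u = 548. δw = √(δx² + δu²) = √(1.44 + 1300) = 36.0, so δw/w = 0.0657.
Q is then a monomial in w, p:
δQ/Q = √((δw/w)² + (2·δp/p)²) = √(0.00432 + 0.0312) = 0.189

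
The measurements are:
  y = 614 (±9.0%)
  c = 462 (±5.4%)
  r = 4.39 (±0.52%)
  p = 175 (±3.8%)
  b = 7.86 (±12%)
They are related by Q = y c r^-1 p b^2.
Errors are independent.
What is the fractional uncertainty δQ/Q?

0.265

Relative error in a monomial: (δQ/Q)² = Σ (nᵢ · δxᵢ/xᵢ)².
  (1·δy/y)² = (1×0.0900)² = 0.00810;  (1·δc/c)² = (1×0.0540)² = 0.00292;  (-1·δr/r)² = (-1×0.00520)² = 2.7e-05;  (1·δp/p)² = (1×0.0380)² = 0.00144;  (2·δb/b)² = (2×0.120)² = 0.0576
δQ/Q = √(0.0701) = 0.265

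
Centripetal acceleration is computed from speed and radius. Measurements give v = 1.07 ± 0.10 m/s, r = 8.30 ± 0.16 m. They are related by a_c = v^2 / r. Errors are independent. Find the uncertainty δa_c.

0.0259 m/s^2

For a monomial a_c ∝ v^2, r^-1, fractional errors add in quadrature:
  (2·δv/v)² = (2×0.0935)² = 0.0349;  (-1·δr/r)² = (-1×0.0193)² = 0.000372
δa_c/a_c = √(0.0353) = 0.188
a_c = 0.138 m/s^2, so δa_c = 0.188 × 0.138 = 0.0259 m/s^2.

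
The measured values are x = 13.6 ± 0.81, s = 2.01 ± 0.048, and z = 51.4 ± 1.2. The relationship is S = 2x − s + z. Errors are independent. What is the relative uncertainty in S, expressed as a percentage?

2.63%

S is a linear combination, so absolute uncertainties add in quadrature:
  (2·δx)² = 2.62;  (δs)² = 0.00230;  (δz)² = 1.44
δS = √(4.07) = 2.02
S = 76.6, so δS/S = 2.02/76.6 = 0.0263.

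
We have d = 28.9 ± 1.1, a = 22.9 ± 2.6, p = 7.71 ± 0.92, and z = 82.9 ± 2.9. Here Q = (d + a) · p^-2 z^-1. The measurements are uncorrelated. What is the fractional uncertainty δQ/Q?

Let u = d + a = 51.8. δu = √(δd² + δa²) = √(1.21 + 6.76) = 2.82, so δu/u = 0.0545.
Q is then a monomial in u, p, z:
δQ/Q = √((δu/u)² + (-2·δp/p)² + (-1·δz/z)²) = √(0.00297 + 0.0570 + 0.00122) = 0.247

0.247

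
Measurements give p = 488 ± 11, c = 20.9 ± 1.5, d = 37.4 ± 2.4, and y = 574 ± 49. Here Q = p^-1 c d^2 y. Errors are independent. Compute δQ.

5900

Relative error in a monomial: (δQ/Q)² = Σ (nᵢ · δxᵢ/xᵢ)².
  (-1·δp/p)² = (-1×0.0225)² = 0.000508;  (1·δc/c)² = (1×0.0718)² = 0.00515;  (2·δd/d)² = (2×0.0642)² = 0.0165;  (1·δy/y)² = (1×0.0854)² = 0.00729
δQ/Q = √(0.0294) = 0.172
Q = 34400, so δQ = 0.172 × 34400 = 5900.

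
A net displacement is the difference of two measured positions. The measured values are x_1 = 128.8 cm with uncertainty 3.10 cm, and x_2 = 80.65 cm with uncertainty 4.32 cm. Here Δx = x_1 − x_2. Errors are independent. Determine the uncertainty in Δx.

Δx is a linear combination, so absolute uncertainties add in quadrature:
  (δx_1)² = 9.61;  (δx_2)² = 18.7
δΔx = √(28.3) = 5.32 cm

5.32 cm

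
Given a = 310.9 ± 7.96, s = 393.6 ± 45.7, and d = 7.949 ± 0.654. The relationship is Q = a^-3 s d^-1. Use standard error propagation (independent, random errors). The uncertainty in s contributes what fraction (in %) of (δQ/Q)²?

(δQ/Q)² = (-3·δa/a)² + (1·δs/s)² + (-1·δd/d)²
  a term: (-3×0.0256)² = 0.00590
  s term: (1×0.116)² = 0.0135
  d term: (-1×0.0823)² = 0.00677
Total = 0.0261. Share from s = 0.0135/0.0261 = 0.516.

51.6%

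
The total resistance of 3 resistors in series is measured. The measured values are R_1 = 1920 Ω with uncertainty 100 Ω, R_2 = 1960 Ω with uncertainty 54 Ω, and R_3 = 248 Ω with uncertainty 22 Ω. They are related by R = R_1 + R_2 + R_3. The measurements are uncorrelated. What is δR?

116 Ω

Sums and differences: (δR)² = Σ (cᵢ δxᵢ)².
  (δR_1)² = 10000;  (δR_2)² = 2920;  (δR_3)² = 484
δR = √(13400) = 116 Ω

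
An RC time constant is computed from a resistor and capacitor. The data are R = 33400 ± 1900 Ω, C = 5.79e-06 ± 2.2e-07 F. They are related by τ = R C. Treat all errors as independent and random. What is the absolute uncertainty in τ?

Each factor contributes (exponent × relative error)² to (δτ/τ)²:
  (1·δR/R)² = (1×0.0569)² = 0.00324;  (1·δC/C)² = (1×0.0380)² = 0.00144
δτ/τ = √(0.00468) = 0.0684
τ = 0.193 s, so δτ = 0.0684 × 0.193 = 0.0132 s.

0.0132 s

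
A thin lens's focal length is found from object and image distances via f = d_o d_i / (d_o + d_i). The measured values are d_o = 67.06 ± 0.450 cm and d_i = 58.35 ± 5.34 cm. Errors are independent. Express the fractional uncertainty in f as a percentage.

∂f/∂d_o = (d_i/(d_o+d_i))² = 0.216;  ∂f/∂d_i = (d_o/(d_o+d_i))² = 0.286
δf = √((∂f/∂d_o · δd_o)² + (∂f/∂d_i · δd_i)²) = √(0.00949 + 2.33) = 1.53 cm
f = 31.20 cm, so δf/f = 1.53/31.20 = 0.0490.

4.90%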